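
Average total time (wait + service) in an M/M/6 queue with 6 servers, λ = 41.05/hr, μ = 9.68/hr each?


a = 4.2407; ρ = 0.7068; P₀ = 0.012595
Lq = P₀·a^c·ρ/(c!(1−ρ)²) = 0.83638
Wq = Lq/λ = 0.83638/41.05 = 0.02037 hr
W = Wq + 1/μ = 0.02037 + 0.10331 = 0.12368 hr

Final: 0.12368 hr


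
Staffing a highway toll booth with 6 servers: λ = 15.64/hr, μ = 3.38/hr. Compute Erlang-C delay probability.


a = λ/μ = 4.6272; ρ = a/6 = 0.7712
P₀ = 0.007739 (from M/M/c formula)
C(c,a) = [a^c/(c!(1−ρ))]·P₀ = [9815.67772/(720·0.2288)]·0.007739
= 59.58511·0.007739 = 0.461152

Final: 0.461152


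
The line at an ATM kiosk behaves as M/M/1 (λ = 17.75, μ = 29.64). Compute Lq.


ρ = 17.75/29.64 = 0.5989
Lq = ρ²/(1−ρ) = 0.3586/0.4011 = 0.8940

Final: 0.8940


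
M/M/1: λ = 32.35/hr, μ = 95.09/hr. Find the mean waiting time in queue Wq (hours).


ρ = 32.35/95.09 = 0.3402
Wq = ρ/(μ−λ) = 0.3402/(95.09 − 32.35) = 0.3402/62.74 = 0.005422 hr

Final: 0.005422 hr


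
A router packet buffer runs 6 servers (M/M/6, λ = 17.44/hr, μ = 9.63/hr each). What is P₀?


a = λ/μ = 17.44/9.63 = 1.8110; ρ = a/c = 0.3018
Σ_{k=0}^{5} a^k/k! (terms k=0..5) = 1.00000 + 1.81101 + 1.63987 + 0.98994 + 0.44820 + 0.16234 = 6.05136
Tail: a^6/(6!(1−ρ)) = 35.27940/(720·0.6982) = 0.07018
P₀ = 1/(6.05136 + 0.07018) = 1/6.12154 = 0.163358

Final: 0.163358


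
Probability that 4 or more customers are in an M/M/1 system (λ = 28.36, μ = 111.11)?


ρ = 28.36/111.11 = 0.2552
P(N ≥ n) = ρ^n = 0.2552^4 = 0.004244

Final: 0.004244


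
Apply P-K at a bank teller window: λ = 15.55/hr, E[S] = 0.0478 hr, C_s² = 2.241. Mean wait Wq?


ρ = λ·E[S] = 15.55·0.0478 = 0.7433
E[S²] = E[S]²(1+C_s²) = 0.0478²·(1+2.241) = 0.007405
Wq = λ·E[S²]/(2(1−ρ)) = 15.55·0.007405/(2·0.2567) = 0.22428 hr

Final: 0.22428 hr


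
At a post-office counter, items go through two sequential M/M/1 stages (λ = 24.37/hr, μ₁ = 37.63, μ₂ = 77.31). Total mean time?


Each node sees arrival rate λ = 24.37/hr (tandem ⇒ throughput preserved).
W₁ = 1/(μ₁−λ) = 1/(37.63−24.37) = 0.07541 hr
W₂ = 1/(μ₂−λ) = 1/(77.31−24.37) = 0.01889 hr
W_total = W₁ + W₂ = 0.07541 + 0.01889 = 0.09430 hr

Final: 0.09430 hr


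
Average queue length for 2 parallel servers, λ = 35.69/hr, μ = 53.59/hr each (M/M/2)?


a = λ/μ = 0.6660; ρ = a/2 = 0.3330
P₀ = 0.500385
Lq = P₀·a^c·ρ / (c!·(1−ρ)²) = 0.500385·0.44353·0.3330/(2·0.44490)
= 0.08306

Final: 0.08306


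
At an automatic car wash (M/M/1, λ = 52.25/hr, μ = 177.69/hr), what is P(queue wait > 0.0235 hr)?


ρ = 52.25/177.69 = 0.2941
P(Wq > t) = ρ·e^{−(μ−λ)t} = 0.2941·e^{−2.9478}
= 0.2941·0.052453 = 0.015424

Final: 0.015424


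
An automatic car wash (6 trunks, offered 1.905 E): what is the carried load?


B(6,1.905) = 0.009914 (Erlang-B)
Carried load = a(1 − B) = 1.905·(1 − 0.009914) = 1.905·0.990086 = 1.8861 E

Final: 1.8861 Erlangs


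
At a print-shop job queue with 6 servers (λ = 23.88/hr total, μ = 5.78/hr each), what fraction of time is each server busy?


ρ = λ/(cμ) = 23.88/(6·5.78) = 23.88/34.68 = 0.6886

Final: 0.6886


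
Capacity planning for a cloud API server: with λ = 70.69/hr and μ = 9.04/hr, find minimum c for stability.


Stability requires cμ > λ ⇔ c > λ/μ.
λ/μ = 70.69/9.04 = 7.8197
Minimum integer c = ⌊7.8197⌋ + 1 = 8
Check: 8·9.04 = 72.32 > 70.69, while 7·9.04 = 63.28 ≤ 70.69

Final: 8 servers


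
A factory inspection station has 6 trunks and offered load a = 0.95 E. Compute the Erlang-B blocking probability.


B(c,a) = (a^c/c!) / Σ_{k=0}^{c} a^k/k!
a^6/6! = 0.001021
Σ terms (k=0..6): 1.00000 + 0.95000 + 0.45125 + 0.14290 + 0.03394 + 0.006448 + 0.001021 = 2.585553
B = 0.001021/2.585553 = 0.0003949

Final: 0.0003949


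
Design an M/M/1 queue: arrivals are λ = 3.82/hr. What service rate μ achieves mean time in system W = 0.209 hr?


W = 1/(μ−λ) ⇒ μ − λ = 1/W = 1/0.209 = 4.7847
μ = λ + 1/W = 3.82 + 4.7847 = 8.6047 per hr

Final: 8.6047 /hr


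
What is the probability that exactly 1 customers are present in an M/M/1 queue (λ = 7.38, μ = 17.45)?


ρ = 7.38/17.45 = 0.4229
P_n = (1−ρ)·ρ^n = (1 − 0.4229)·0.4229^1 = 0.5771·0.422923 = 0.244059

Final: 0.244059


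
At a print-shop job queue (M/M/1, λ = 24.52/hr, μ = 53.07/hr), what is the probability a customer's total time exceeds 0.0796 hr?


W ~ Exponential(μ−λ) for M/M/1.
μ − λ = 53.07 − 24.52 = 28.5500
P(W > t) = e^{−(μ−λ)t} = e^{−2.2726} = 0.103046

Final: 0.103046


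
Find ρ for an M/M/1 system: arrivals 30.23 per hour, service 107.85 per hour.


ρ = λ/μ = 30.23/107.85 = 0.2803

Final: 0.2803


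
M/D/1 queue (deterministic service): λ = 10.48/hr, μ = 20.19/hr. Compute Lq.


ρ = 10.48/20.19 = 0.5191
M/D/1: Lq = ρ²/(2(1−ρ)) = 0.2694/(2·0.4809) = 0.28012

Final: 0.28012


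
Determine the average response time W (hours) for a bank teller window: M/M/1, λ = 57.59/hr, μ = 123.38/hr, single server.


W = 1/(μ−λ) = 1/(123.38 − 57.59) = 1/65.79 = 0.01520 hr

Final: 0.01520 hr


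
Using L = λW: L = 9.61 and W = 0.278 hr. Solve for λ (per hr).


λ = L/W = 9.61/0.278 = 34.5683 /hr

Final: 34.5683 /hr


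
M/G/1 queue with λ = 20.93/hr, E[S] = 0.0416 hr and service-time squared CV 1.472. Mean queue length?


ρ = λ·E[S] = 20.93·0.0416 = 0.8707
Lq = ρ²(1+C_s²)/(2(1−ρ)) = 0.7581·(1+1.472)/(2·0.1293)
= 0.7581·2.4720/0.2586 = 7.24611

Final: 7.24611


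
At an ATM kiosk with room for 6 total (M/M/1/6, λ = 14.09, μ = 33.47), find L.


ρ = 14.09/33.47 = 0.4210
L = ρ[1 − (K+1)ρ^K + Kρ^(K+1)] / [(1−ρ)(1−ρ^(K+1))]
Numerator: 0.4210·(1 − 7·0.005566 + 6·0.002343) = 0.410491
Denominator: (0.5790)·(0.997657) = 0.577669
L = 0.410491/0.577669 = 0.7106

Final: 0.7106


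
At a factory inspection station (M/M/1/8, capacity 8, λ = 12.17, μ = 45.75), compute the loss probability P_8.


ρ = λ/μ = 12.17/45.75 = 0.2660
P_K = (1−ρ)ρ^K/(1−ρ^(K+1)) = (0.7340·0.00002507)/(1 − 0.000006670)
= 0.00001840/0.999993 = 0.00001840

Final: 0.00001840


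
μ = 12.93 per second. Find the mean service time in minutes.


Mean service time = 1/μ = 1/12.93 second = 0.07734 second
In minutes: 0.07734 × 0.0166667 = 0.001289 min

Final: 0.001289 min


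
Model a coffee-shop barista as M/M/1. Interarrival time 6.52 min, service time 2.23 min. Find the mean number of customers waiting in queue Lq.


λ = 60/6.52 = 9.2025 /hr
μ = 60/2.23 = 26.9058 /hr
ρ = λ/μ = 9.2025/26.9058 = 0.3420
Lq = ρ²/(1−ρ) = 0.1170/0.6580 = 0.1778

Final: 0.1778


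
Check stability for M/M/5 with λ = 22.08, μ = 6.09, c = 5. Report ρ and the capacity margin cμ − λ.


Total capacity cμ = 5·6.09 = 30.45/hr
ρ = λ/(cμ) = 22.08/30.45 = 0.7251
Stable ⇔ ρ < 1: YES
Spare capacity = cμ − λ = 30.45 − 22.08 = 8.37/hr

Final: ρ = 0.7251; stable; margin = 8.37/hr


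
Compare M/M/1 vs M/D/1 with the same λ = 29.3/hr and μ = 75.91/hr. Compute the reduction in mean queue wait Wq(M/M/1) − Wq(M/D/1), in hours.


ρ = 29.3/75.91 = 0.3860
Wq(M/M/1) = ρ/(μ−λ) = 0.3860/46.61 = 0.008281 hr
Wq(M/D/1) = ρ/(2(μ−λ)) = 0.004141 hr
Savings = 0.008281 − 0.004141 = 0.004141 hr

Final: 0.004141 hr


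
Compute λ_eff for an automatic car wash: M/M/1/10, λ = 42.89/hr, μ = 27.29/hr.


ρ = 1.5716; P_K = (1−ρ)ρ^10/(1−ρ^11) = 0.366256
λ_eff = λ(1 − P_K) = 42.89·(1 − 0.366256) = 42.89·0.633744 = 27.1813 /hr

Final: 27.1813 /hr


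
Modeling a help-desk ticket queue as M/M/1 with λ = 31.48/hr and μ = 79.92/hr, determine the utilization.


ρ = λ/μ = 31.48/79.92 = 0.3939

Final: 0.3939


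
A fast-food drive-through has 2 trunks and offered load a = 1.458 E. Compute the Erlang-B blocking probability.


B(c,a) = (a^c/c!) / Σ_{k=0}^{c} a^k/k!
a^2/2! = 1.062882
Σ terms (k=0..2): 1.00000 + 1.45800 + 1.06288 = 3.520882
B = 1.062882/3.520882 = 0.301879

Final: 0.301879


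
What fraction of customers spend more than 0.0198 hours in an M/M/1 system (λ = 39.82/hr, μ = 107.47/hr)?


W ~ Exponential(μ−λ) for M/M/1.
μ − λ = 107.47 − 39.82 = 67.6500
P(W > t) = e^{−(μ−λ)t} = e^{−1.3395} = 0.261984

Final: 0.261984


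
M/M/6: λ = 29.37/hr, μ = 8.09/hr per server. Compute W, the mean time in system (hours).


a = 3.6304; ρ = 0.6051; P₀ = 0.025164
Lq = P₀·a^c·ρ/(c!(1−ρ)²) = 0.31041
Wq = Lq/λ = 0.31041/29.37 = 0.01057 hr
W = Wq + 1/μ = 0.01057 + 0.12361 = 0.13418 hr

Final: 0.13418 hr


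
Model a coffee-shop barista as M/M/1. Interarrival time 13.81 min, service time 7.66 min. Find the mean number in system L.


λ = 60/13.81 = 4.3447 /hr
μ = 60/7.66 = 7.8329 /hr
ρ = λ/μ = 4.3447/7.8329 = 0.5547
L = ρ/(1−ρ) = 0.5547/0.4453 = 1.2455

Final: 1.2455


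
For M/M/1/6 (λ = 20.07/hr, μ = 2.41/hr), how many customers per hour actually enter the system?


ρ = 8.3278; P_K = (1−ρ)ρ^6/(1−ρ^7) = 0.879921
λ_eff = λ(1 − P_K) = 20.07·(1 − 0.879921) = 20.07·0.120079 = 2.4100 /hr

Final: 2.4100 /hr


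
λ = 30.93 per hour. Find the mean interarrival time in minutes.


Mean interarrival time = 1/λ = 1/30.93 hour = 0.03233 hour
In minutes: 0.03233 × 60 = 1.9399 min

Final: 1.9399 min


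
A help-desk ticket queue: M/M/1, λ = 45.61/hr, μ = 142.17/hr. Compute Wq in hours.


ρ = 45.61/142.17 = 0.3208
Wq = ρ/(μ−λ) = 0.3208/(142.17 − 45.61) = 0.3208/96.56 = 0.003322 hr

Final: 0.003322 hr


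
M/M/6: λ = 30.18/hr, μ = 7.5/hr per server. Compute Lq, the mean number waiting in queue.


a = λ/μ = 4.0240; ρ = a/6 = 0.6707
P₀ = 0.016233
Lq = P₀·a^c·ρ / (c!·(1−ρ)²) = 0.016233·4245.68561·0.6707/(720·0.10846)
= 0.59190

Final: 0.59190


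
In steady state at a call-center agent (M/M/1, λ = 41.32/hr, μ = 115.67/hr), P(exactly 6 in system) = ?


ρ = 41.32/115.67 = 0.3572
P_n = (1−ρ)·ρ^n = (1 − 0.3572)·0.3572^6 = 0.6428·0.002078 = 0.001336

Final: 0.001336


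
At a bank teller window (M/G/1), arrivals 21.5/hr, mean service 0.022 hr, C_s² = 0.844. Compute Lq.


ρ = λ·E[S] = 21.5·0.022 = 0.4730
Lq = ρ²(1+C_s²)/(2(1−ρ)) = 0.2237·(1+0.844)/(2·0.5270)
= 0.2237·1.8440/1.0540 = 0.39142

Final: 0.39142


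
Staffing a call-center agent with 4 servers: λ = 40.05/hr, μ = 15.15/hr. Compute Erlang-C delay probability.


a = λ/μ = 2.6436; ρ = a/4 = 0.6609
P₀ = 0.061661 (from M/M/c formula)
C(c,a) = [a^c/(c!(1−ρ))]·P₀ = [48.83819/(24·0.3391)]·0.061661
= 6.00080·0.061661 = 0.370017

Final: 0.370017


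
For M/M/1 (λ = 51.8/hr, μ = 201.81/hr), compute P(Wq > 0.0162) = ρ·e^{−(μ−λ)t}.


ρ = 51.8/201.81 = 0.2567
P(Wq > t) = ρ·e^{−(μ−λ)t} = 0.2567·e^{−2.4302}
= 0.2567·0.088023 = 0.022593

Final: 0.022593


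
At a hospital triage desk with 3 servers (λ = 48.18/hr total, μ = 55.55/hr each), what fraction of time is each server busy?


ρ = λ/(cμ) = 48.18/(3·55.55) = 48.18/166.65 = 0.2891

Final: 0.2891


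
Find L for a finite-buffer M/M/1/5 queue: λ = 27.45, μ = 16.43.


ρ = 27.45/16.43 = 1.6707
L = ρ[1 − (K+1)ρ^K + Kρ^(K+1)] / [(1−ρ)(1−ρ^(K+1))]
Numerator: 1.6707·(1 − 6·13.017390 + 5·21.748470) = 52.858389
Denominator: (-0.6707)·(-20.748470) = 13.916503
L = 52.858389/13.916503 = 3.7983

Final: 3.7983


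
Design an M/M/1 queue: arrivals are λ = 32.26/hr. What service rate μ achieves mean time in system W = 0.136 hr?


W = 1/(μ−λ) ⇒ μ − λ = 1/W = 1/0.136 = 7.3529
μ = λ + 1/W = 32.26 + 7.3529 = 39.6129 per hr

Final: 39.6129 /hr


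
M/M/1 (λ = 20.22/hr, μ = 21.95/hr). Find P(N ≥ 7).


ρ = 20.22/21.95 = 0.9212
P(N ≥ n) = ρ^n = 0.9212^7 = 0.562894

Final: 0.562894


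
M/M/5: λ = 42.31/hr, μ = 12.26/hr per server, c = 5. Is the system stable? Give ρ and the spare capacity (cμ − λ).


Total capacity cμ = 5·12.26 = 61.30/hr
ρ = λ/(cμ) = 42.31/61.30 = 0.6902
Stable ⇔ ρ < 1: YES
Spare capacity = cμ − λ = 61.30 − 42.31 = 18.99/hr

Final: ρ = 0.6902; stable; margin = 18.99/hr


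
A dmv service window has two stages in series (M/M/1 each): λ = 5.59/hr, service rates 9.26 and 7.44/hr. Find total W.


Each node sees arrival rate λ = 5.59/hr (tandem ⇒ throughput preserved).
W₁ = 1/(μ₁−λ) = 1/(9.26−5.59) = 0.27248 hr
W₂ = 1/(μ₂−λ) = 1/(7.44−5.59) = 0.54054 hr
W_total = W₁ + W₂ = 0.27248 + 0.54054 = 0.81302 hr

Final: 0.81302 hr


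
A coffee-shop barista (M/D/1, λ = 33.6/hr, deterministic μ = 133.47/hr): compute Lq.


ρ = 33.6/133.47 = 0.2517
M/D/1: Lq = ρ²/(2(1−ρ)) = 0.06337/(2·0.7483) = 0.04235

Final: 0.04235


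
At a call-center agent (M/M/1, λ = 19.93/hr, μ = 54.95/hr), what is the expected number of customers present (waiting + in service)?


ρ = λ/μ = 19.93/54.95 = 0.3627
L = ρ/(1−ρ) = 0.3627/(1 − 0.3627) = 0.3627/0.6373 = 0.5691

Final: 0.5691


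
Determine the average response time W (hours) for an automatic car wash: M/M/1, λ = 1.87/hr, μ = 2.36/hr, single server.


W = 1/(μ−λ) = 1/(2.36 − 1.87) = 1/0.4900 = 2.0408 hr

Final: 2.0408 hr


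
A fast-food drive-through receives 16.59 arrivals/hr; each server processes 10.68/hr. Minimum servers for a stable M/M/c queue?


Stability requires cμ > λ ⇔ c > λ/μ.
λ/μ = 16.59/10.68 = 1.5534
Minimum integer c = ⌊1.5534⌋ + 1 = 2
Check: 2·10.68 = 21.36 > 16.59, while 1·10.68 = 10.68 ≤ 16.59

Final: 2 servers


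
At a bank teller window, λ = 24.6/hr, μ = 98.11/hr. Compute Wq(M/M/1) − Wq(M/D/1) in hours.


ρ = 24.6/98.11 = 0.2507
Wq(M/M/1) = ρ/(μ−λ) = 0.2507/73.51 = 0.003411 hr
Wq(M/D/1) = ρ/(2(μ−λ)) = 0.001705 hr
Savings = 0.003411 − 0.001705 = 0.001705 hr

Final: 0.001705 hr


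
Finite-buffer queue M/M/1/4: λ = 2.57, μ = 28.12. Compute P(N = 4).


ρ = λ/μ = 2.57/28.12 = 0.09139
P_K = (1−ρ)ρ^K/(1−ρ^(K+1)) = (0.9086·0.00006977)/(1 − 0.000006377)
= 0.00006339/0.999994 = 0.00006339

Final: 0.00006339


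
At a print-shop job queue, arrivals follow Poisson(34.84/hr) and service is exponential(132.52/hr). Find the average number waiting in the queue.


ρ = 34.84/132.52 = 0.2629
Lq = ρ²/(1−ρ) = 0.06912/0.7371 = 0.09377

Final: 0.09377


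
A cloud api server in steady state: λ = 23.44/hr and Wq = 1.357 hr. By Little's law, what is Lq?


Lq = λWq = 23.44·1.357 = 31.8081

Final: 31.8081


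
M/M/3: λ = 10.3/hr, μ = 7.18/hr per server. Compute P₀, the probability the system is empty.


a = λ/μ = 10.3/7.18 = 1.4345; ρ = a/c = 0.4782
Σ_{k=0}^{2} a^k/k! (terms k=0..2) = 1.00000 + 1.43454 + 1.02895 = 3.46349
Tail: a^3/(3!(1−ρ)) = 2.95215/(6·0.5218) = 0.94290
P₀ = 1/(3.46349 + 0.94290) = 1/4.40640 = 0.226943

Final: 0.226943


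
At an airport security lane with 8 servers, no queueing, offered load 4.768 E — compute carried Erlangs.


B(8,4.768) = 0.059506 (Erlang-B)
Carried load = a(1 − B) = 4.768·(1 − 0.059506) = 4.768·0.940494 = 4.4843 E

Final: 4.4843 Erlangs


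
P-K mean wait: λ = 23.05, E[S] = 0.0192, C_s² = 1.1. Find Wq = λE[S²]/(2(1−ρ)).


ρ = λ·E[S] = 23.05·0.0192 = 0.4426
E[S²] = E[S]²(1+C_s²) = 0.0192²·(1+1.1) = 0.0007741
Wq = λ·E[S²]/(2(1−ρ)) = 23.05·0.0007741/(2·0.5574) = 0.01601 hr

Final: 0.01601 hr


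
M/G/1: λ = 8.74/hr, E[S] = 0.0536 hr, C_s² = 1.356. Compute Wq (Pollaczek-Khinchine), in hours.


ρ = λ·E[S] = 8.74·0.0536 = 0.4685
E[S²] = E[S]²(1+C_s²) = 0.0536²·(1+1.356) = 0.006769
Wq = λ·E[S²]/(2(1−ρ)) = 8.74·0.006769/(2·0.5315) = 0.05565 hr

Final: 0.05565 hr


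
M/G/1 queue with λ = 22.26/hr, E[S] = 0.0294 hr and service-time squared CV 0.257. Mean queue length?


ρ = λ·E[S] = 22.26·0.0294 = 0.6544
Lq = ρ²(1+C_s²)/(2(1−ρ)) = 0.4283·(1+0.257)/(2·0.3456)
= 0.4283·1.2570/0.6911 = 0.77899

Final: 0.77899


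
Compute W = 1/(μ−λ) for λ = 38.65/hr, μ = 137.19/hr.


W = 1/(μ−λ) = 1/(137.19 − 38.65) = 1/98.54 = 0.01015 hr

Final: 0.01015 hr


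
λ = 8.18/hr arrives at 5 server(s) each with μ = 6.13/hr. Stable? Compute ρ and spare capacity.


Total capacity cμ = 5·6.13 = 30.65/hr
ρ = λ/(cμ) = 8.18/30.65 = 0.2669
Stable ⇔ ρ < 1: YES
Spare capacity = cμ − λ = 30.65 − 8.18 = 22.47/hr

Final: ρ = 0.2669; stable; margin = 22.47/hr


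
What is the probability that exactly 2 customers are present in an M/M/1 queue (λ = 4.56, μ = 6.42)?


ρ = 4.56/6.42 = 0.7103
P_n = (1−ρ)·ρ^n = (1 − 0.7103)·0.7103^2 = 0.2897·0.504498 = 0.146163

Final: 0.146163


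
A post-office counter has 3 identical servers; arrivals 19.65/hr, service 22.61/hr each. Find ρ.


ρ = λ/(cμ) = 19.65/(3·22.61) = 19.65/67.83 = 0.2897

Final: 0.2897


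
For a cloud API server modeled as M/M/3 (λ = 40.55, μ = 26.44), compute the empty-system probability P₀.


a = λ/μ = 40.55/26.44 = 1.5337; ρ = a/c = 0.5112
Σ_{k=0}^{2} a^k/k! (terms k=0..2) = 1.00000 + 1.53366 + 1.17606 = 3.70972
Tail: a^3/(3!(1−ρ)) = 3.60735/(6·0.4888) = 1.23005
P₀ = 1/(3.70972 + 1.23005) = 1/4.93977 = 0.202438

Final: 0.202438


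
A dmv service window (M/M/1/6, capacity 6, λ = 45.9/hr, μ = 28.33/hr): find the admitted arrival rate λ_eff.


ρ = 1.6202; P_K = (1−ρ)ρ^6/(1−ρ^7) = 0.396312
λ_eff = λ(1 − P_K) = 45.9·(1 − 0.396312) = 45.9·0.603688 = 27.7093 /hr

Final: 27.7093 /hr


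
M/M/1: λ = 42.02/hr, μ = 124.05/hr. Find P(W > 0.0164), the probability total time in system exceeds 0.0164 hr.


W ~ Exponential(μ−λ) for M/M/1.
μ − λ = 124.05 − 42.02 = 82.0300
P(W > t) = e^{−(μ−λ)t} = e^{−1.3453} = 0.260464

Final: 0.260464


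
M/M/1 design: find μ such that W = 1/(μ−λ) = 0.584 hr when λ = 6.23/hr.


W = 1/(μ−λ) ⇒ μ − λ = 1/W = 1/0.584 = 1.7123
μ = λ + 1/W = 6.23 + 1.7123 = 7.9423 per hr

Final: 7.9423 /hr


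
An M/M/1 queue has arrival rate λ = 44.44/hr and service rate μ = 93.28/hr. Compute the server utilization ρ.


ρ = λ/μ = 44.44/93.28 = 0.4764

Final: 0.4764


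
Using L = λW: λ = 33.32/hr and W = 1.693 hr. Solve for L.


L = λW = 33.32·1.693 = 56.4108

Final: 56.4108


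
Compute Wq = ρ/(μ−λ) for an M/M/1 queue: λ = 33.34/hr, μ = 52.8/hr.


ρ = 33.34/52.8 = 0.6314
Wq = ρ/(μ−λ) = 0.6314/(52.8 − 33.34) = 0.6314/19.46 = 0.03245 hr

Final: 0.03245 hr


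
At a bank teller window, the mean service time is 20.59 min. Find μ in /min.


μ = 1/(service time) in consistent units.
1 minute = 1 min, so μ = 1/20.59 = 0.04857 per minute

Final: 0.04857 /min


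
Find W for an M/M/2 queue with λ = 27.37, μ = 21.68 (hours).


a = 1.2625; ρ = 0.6312; P₀ = 0.226071
Lq = P₀·a^c·ρ/(c!(1−ρ)²) = 0.83621
Wq = Lq/λ = 0.83621/27.37 = 0.03055 hr
W = Wq + 1/μ = 0.03055 + 0.04613 = 0.07668 hr

Final: 0.07668 hr


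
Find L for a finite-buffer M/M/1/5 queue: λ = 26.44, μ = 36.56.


ρ = 26.44/36.56 = 0.7232
L = ρ[1 − (K+1)ρ^K + Kρ^(K+1)] / [(1−ρ)(1−ρ^(K+1))]
Numerator: 0.7232·(1 − 6·0.197823 + 5·0.143064) = 0.382125
Denominator: (0.2768)·(0.856936) = 0.237204
L = 0.382125/0.237204 = 1.6110

Final: 1.6110


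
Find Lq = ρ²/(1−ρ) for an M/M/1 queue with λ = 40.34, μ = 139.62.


ρ = 40.34/139.62 = 0.2889
Lq = ρ²/(1−ρ) = 0.08348/0.7111 = 0.1174

Final: 0.1174


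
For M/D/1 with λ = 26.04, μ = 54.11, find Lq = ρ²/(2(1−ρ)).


ρ = 26.04/54.11 = 0.4812
M/D/1: Lq = ρ²/(2(1−ρ)) = 0.2316/(2·0.5188) = 0.22322

Final: 0.22322


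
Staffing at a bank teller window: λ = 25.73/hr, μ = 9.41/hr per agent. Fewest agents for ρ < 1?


Stability requires cμ > λ ⇔ c > λ/μ.
λ/μ = 25.73/9.41 = 2.7343
Minimum integer c = ⌊2.7343⌋ + 1 = 3
Check: 3·9.41 = 28.23 > 25.73, while 2·9.41 = 18.82 ≤ 25.73

Final: 3 servers


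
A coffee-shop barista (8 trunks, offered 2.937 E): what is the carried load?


B(8,2.937) = 0.007305 (Erlang-B)
Carried load = a(1 − B) = 2.937·(1 − 0.007305) = 2.937·0.992695 = 2.9155 E

Final: 2.9155 Erlangs


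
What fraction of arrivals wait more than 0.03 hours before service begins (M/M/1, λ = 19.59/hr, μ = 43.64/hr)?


ρ = 19.59/43.64 = 0.4489
P(Wq > t) = ρ·e^{−(μ−λ)t} = 0.4489·e^{−0.7215}
= 0.4489·0.486023 = 0.218176

Final: 0.218176


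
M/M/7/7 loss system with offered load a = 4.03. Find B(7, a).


B(c,a) = (a^c/c!) / Σ_{k=0}^{c} a^k/k!
a^7/7! = 3.425349
Σ terms (k=0..7): 1.00000 + 4.03000 + 8.12045 + 10.90847 + 10.99028 + 8.85817 + 5.94974 + 3.42535 = 53.282461
B = 3.425349/53.282461 = 0.064287

Final: 0.064287


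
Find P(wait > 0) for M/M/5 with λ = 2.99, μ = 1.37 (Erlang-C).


a = λ/μ = 2.1825; ρ = a/5 = 0.4365
P₀ = 0.111429 (from M/M/c formula)
C(c,a) = [a^c/(c!(1−ρ))]·P₀ = [49.51686/(120·0.5635)]·0.111429
= 0.73228·0.111429 = 0.081597

Final: 0.081597


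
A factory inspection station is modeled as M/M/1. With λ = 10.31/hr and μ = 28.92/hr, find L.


ρ = λ/μ = 10.31/28.92 = 0.3565
L = ρ/(1−ρ) = 0.3565/(1 − 0.3565) = 0.3565/0.6435 = 0.5540

Final: 0.5540


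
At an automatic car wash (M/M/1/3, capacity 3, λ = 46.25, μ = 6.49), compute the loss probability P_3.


ρ = λ/μ = 46.25/6.49 = 7.1263
P_K = (1−ρ)ρ^K/(1−ρ^(K+1)) = (-6.1263·361.910448)/(1 − 2579.099879)
= -2217.189431/-2578.099879 = 0.860009

Final: 0.860009


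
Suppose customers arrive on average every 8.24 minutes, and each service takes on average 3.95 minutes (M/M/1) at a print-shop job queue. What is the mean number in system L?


λ = 60/8.24 = 7.2816 /hr
μ = 60/3.95 = 15.1899 /hr
ρ = λ/μ = 7.2816/15.1899 = 0.4794
L = ρ/(1−ρ) = 0.4794/0.5206 = 0.9207

Final: 0.9207


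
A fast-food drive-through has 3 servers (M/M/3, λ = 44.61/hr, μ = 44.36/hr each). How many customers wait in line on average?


a = λ/μ = 1.0056; ρ = a/3 = 0.3352
P₀ = 0.361499
Lq = P₀·a^c·ρ / (c!·(1−ρ)²) = 0.361499·1.01700·0.3352/(6·0.44194)
= 0.04648

Final: 0.04648


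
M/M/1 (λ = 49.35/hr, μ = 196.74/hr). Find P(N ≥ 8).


ρ = 49.35/196.74 = 0.2508
P(N ≥ n) = ρ^n = 0.2508^8 = 0.00001567

Final: 0.00001567


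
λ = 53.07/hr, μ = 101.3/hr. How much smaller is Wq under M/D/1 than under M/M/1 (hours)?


ρ = 53.07/101.3 = 0.5239
Wq(M/M/1) = ρ/(μ−λ) = 0.5239/48.23 = 0.01086 hr
Wq(M/D/1) = ρ/(2(μ−λ)) = 0.005431 hr
Savings = 0.01086 − 0.005431 = 0.005431 hr

Final: 0.005431 hr


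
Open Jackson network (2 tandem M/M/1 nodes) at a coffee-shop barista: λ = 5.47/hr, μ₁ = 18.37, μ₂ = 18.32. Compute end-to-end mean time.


Each node sees arrival rate λ = 5.47/hr (tandem ⇒ throughput preserved).
W₁ = 1/(μ₁−λ) = 1/(18.37−5.47) = 0.07752 hr
W₂ = 1/(μ₂−λ) = 1/(18.32−5.47) = 0.07782 hr
W_total = W₁ + W₂ = 0.07752 + 0.07782 = 0.15534 hr

Final: 0.15534 hr


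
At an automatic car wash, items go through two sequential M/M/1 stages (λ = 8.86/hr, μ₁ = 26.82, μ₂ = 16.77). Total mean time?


Each node sees arrival rate λ = 8.86/hr (tandem ⇒ throughput preserved).
W₁ = 1/(μ₁−λ) = 1/(26.82−8.86) = 0.05568 hr
W₂ = 1/(μ₂−λ) = 1/(16.77−8.86) = 0.12642 hr
W_total = W₁ + W₂ = 0.05568 + 0.12642 = 0.18210 hr

Final: 0.18210 hr


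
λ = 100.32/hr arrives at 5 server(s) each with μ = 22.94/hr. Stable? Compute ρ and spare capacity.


Total capacity cμ = 5·22.94 = 114.70/hr
ρ = λ/(cμ) = 100.32/114.70 = 0.8746
Stable ⇔ ρ < 1: YES
Spare capacity = cμ − λ = 114.70 − 100.32 = 14.38/hr

Final: ρ = 0.8746; stable; margin = 14.38/hr


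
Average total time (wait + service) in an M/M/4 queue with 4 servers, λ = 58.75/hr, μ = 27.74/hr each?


a = 2.1179; ρ = 0.5295; P₀ = 0.114607
Lq = P₀·a^c·ρ/(c!(1−ρ)²) = 0.22976
Wq = Lq/λ = 0.22976/58.75 = 0.003911 hr
W = Wq + 1/μ = 0.003911 + 0.03605 = 0.03996 hr

Final: 0.03996 hr


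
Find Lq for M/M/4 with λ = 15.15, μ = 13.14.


a = λ/μ = 1.1530; ρ = a/4 = 0.2882
P₀ = 0.314809
Lq = P₀·a^c·ρ / (c!·(1−ρ)²) = 0.314809·1.76713·0.2882/(24·0.50660)
= 0.01319

Final: 0.01319


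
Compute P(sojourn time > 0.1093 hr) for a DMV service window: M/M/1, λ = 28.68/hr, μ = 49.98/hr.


W ~ Exponential(μ−λ) for M/M/1.
μ − λ = 49.98 − 28.68 = 21.3000
P(W > t) = e^{−(μ−λ)t} = e^{−2.3281} = 0.097482

Final: 0.097482


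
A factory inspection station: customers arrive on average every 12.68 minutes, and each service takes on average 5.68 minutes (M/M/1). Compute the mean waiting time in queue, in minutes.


λ = 60/12.68 = 4.7319 /hr
μ = 60/5.68 = 10.5634 /hr
ρ = λ/μ = 4.7319/10.5634 = 0.4479
Wq = ρ/(μ−λ) = 0.4479/(10.5634−4.7319) = 0.07682 hr
In minutes: 0.07682·60 = 4.609 min

Final: 4.609 min


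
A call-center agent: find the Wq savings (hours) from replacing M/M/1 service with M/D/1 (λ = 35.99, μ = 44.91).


ρ = 35.99/44.91 = 0.8014
Wq(M/M/1) = ρ/(μ−λ) = 0.8014/8.92 = 0.08984 hr
Wq(M/D/1) = ρ/(2(μ−λ)) = 0.04492 hr
Savings = 0.08984 − 0.04492 = 0.04492 hr

Final: 0.04492 hr


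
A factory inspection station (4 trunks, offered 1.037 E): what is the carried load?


B(4,1.037) = 0.017155 (Erlang-B)
Carried load = a(1 − B) = 1.037·(1 − 0.017155) = 1.037·0.982845 = 1.0192 E

Final: 1.0192 Erlangs


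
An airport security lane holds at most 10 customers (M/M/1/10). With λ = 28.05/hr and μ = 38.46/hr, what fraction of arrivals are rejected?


ρ = λ/μ = 28.05/38.46 = 0.7293
P_K = (1−ρ)ρ^K/(1−ρ^(K+1)) = (0.2707·0.042583)/(1 − 0.031057)
= 0.011526/0.968943 = 0.011895

Final: 0.011895


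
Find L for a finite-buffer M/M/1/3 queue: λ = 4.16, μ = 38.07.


ρ = 4.16/38.07 = 0.1093
L = ρ[1 − (K+1)ρ^K + Kρ^(K+1)] / [(1−ρ)(1−ρ^(K+1))]
Numerator: 0.1093·(1 − 4·0.001305 + 3·0.0001426) = 0.108749
Denominator: (0.8907)·(0.999857) = 0.890601
L = 0.108749/0.890601 = 0.1221

Final: 0.1221


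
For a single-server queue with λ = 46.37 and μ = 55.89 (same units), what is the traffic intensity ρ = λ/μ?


ρ = λ/μ = 46.37/55.89 = 0.8297

Final: 0.8297


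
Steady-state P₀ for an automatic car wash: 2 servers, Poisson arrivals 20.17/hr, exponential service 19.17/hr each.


a = λ/μ = 20.17/19.17 = 1.0522; ρ = a/c = 0.5261
Σ_{k=0}^{1} a^k/k! (terms k=0..1) = 1.00000 + 1.05216 = 2.05216
Tail: a^2/(2!(1−ρ)) = 1.10705/(2·0.4739) = 1.16798
P₀ = 1/(2.05216 + 1.16798) = 1/3.22014 = 0.310545

Final: 0.310545


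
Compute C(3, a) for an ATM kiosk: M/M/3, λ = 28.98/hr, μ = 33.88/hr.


a = λ/μ = 0.8554; ρ = a/3 = 0.2851
P₀ = 0.422456 (from M/M/c formula)
C(c,a) = [a^c/(c!(1−ρ))]·P₀ = [0.62584/(6·0.7149)]·0.422456
= 0.14591·0.422456 = 0.061640

Final: 0.061640


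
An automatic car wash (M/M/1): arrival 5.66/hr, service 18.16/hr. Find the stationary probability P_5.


ρ = 5.66/18.16 = 0.3117
P_n = (1−ρ)·ρ^n = (1 − 0.3117)·0.3117^5 = 0.6883·0.002941 = 0.002024

Final: 0.002024


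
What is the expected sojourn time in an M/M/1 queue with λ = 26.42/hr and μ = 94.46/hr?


W = 1/(μ−λ) = 1/(94.46 − 26.42) = 1/68.04 = 0.01470 hr

Final: 0.01470 hr


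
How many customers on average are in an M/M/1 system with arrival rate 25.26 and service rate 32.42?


ρ = λ/μ = 25.26/32.42 = 0.7791
L = ρ/(1−ρ) = 0.7791/(1 − 0.7791) = 0.7791/0.2209 = 3.5279

Final: 3.5279


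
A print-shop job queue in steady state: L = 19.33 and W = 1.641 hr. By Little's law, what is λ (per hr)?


λ = L/W = 19.33/1.641 = 11.7794 /hr

Final: 11.7794 /hr


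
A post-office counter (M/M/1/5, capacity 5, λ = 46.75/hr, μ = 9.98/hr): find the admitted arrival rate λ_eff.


ρ = 4.6844; P_K = (1−ρ)ρ^5/(1−ρ^6) = 0.786599
λ_eff = λ(1 − P_K) = 46.75·(1 − 0.786599) = 46.75·0.213401 = 9.9765 /hr

Final: 9.9765 /hr


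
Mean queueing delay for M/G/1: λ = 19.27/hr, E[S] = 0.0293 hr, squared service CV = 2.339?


ρ = λ·E[S] = 19.27·0.0293 = 0.5646
E[S²] = E[S]²(1+C_s²) = 0.0293²·(1+2.339) = 0.002866
Wq = λ·E[S²]/(2(1−ρ)) = 19.27·0.002866/(2·0.4354) = 0.06343 hr

Final: 0.06343 hr


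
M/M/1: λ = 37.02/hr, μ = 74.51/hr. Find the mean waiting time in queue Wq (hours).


ρ = 37.02/74.51 = 0.4968
Wq = ρ/(μ−λ) = 0.4968/(74.51 − 37.02) = 0.4968/37.49 = 0.01325 hr

Final: 0.01325 hr


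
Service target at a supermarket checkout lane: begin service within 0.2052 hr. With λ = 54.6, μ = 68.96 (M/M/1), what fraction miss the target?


ρ = 54.6/68.96 = 0.7918
P(Wq > t) = ρ·e^{−(μ−λ)t} = 0.7918·e^{−2.9467}
= 0.7918·0.052514 = 0.041579

Final: 0.041579


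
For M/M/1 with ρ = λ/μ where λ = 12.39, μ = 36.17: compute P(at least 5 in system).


ρ = 12.39/36.17 = 0.3425
P(N ≥ n) = ρ^n = 0.3425^5 = 0.004716

Final: 0.004716


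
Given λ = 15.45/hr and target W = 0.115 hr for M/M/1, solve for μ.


W = 1/(μ−λ) ⇒ μ − λ = 1/W = 1/0.115 = 8.6957
μ = λ + 1/W = 15.45 + 8.6957 = 24.1457 per hr

Final: 24.1457 /hr


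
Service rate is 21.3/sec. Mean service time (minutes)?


Mean service time = 1/μ = 1/21.3 second = 0.04695 second
In minutes: 0.04695 × 0.0166667 = 0.0007825 min

Final: 0.0007825 min


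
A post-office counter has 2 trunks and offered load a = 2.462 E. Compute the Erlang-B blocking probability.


B(c,a) = (a^c/c!) / Σ_{k=0}^{c} a^k/k!
a^2/2! = 3.030722
Σ terms (k=0..2): 1.00000 + 2.46200 + 3.03072 = 6.492722
B = 3.030722/6.492722 = 0.466788

Final: 0.466788


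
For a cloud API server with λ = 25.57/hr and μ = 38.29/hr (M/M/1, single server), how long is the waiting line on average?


ρ = 25.57/38.29 = 0.6678
Lq = ρ²/(1−ρ) = 0.4460/0.3322 = 1.3424

Final: 1.3424


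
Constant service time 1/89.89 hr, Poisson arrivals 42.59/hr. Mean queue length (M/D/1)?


ρ = 42.59/89.89 = 0.4738
M/D/1: Lq = ρ²/(2(1−ρ)) = 0.2245/(2·0.5262) = 0.21331

Final: 0.21331


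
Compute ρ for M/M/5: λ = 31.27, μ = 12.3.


ρ = λ/(cμ) = 31.27/(5·12.3) = 31.27/61.50 = 0.5085

Final: 0.5085


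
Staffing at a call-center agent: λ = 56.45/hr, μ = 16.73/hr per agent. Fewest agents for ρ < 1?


Stability requires cμ > λ ⇔ c > λ/μ.
λ/μ = 56.45/16.73 = 3.3742
Minimum integer c = ⌊3.3742⌋ + 1 = 4
Check: 4·16.73 = 66.92 > 56.45, while 3·16.73 = 50.19 ≤ 56.45

Final: 4 servers


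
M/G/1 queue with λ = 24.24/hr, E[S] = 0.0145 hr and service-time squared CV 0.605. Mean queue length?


ρ = λ·E[S] = 24.24·0.0145 = 0.3515
Lq = ρ²(1+C_s²)/(2(1−ρ)) = 0.1235·(1+0.605)/(2·0.6485)
= 0.1235·1.6050/1.2970 = 0.15287

Final: 0.15287


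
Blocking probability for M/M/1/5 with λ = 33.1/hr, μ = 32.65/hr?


ρ = λ/μ = 33.1/32.65 = 1.0138
P_K = (1−ρ)ρ^K/(1−ρ^(K+1)) = (-0.01378·1.070839)/(1 − 1.085598)
= -0.014759/-0.085598 = 0.172422

Final: 0.172422


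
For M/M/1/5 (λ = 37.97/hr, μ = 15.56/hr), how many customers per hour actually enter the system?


ρ = 2.4402; P_K = (1−ρ)ρ^5/(1−ρ^6) = 0.593011
λ_eff = λ(1 − P_K) = 37.97·(1 − 0.593011) = 37.97·0.406989 = 15.4534 /hr

Final: 15.4534 /hr


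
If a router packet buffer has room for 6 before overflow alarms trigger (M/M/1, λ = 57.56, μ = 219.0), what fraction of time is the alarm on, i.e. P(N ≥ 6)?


ρ = 57.56/219.0 = 0.2628
P(N ≥ n) = ρ^n = 0.2628^6 = 0.0003297

Final: 0.0003297


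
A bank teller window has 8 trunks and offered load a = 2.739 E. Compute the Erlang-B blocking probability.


B(c,a) = (a^c/c!) / Σ_{k=0}^{c} a^k/k!
a^8/8! = 0.078563
Σ terms (k=0..8): 1.00000 + 2.73900 + 3.75106 + 3.42472 + 2.34508 + 1.28463 + 0.58643 + 0.22946 + 0.07856 = 15.438948
B = 0.078563/15.438948 = 0.005089

Final: 0.005089


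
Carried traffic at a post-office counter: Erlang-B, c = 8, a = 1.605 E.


B(8,1.605) = 0.0002194 (Erlang-B)
Carried load = a(1 − B) = 1.605·(1 − 0.0002194) = 1.605·0.999781 = 1.6046 E

Final: 1.6046 Erlangs


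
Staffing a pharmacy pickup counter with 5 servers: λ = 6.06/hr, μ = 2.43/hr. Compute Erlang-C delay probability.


a = λ/μ = 2.4938; ρ = a/5 = 0.4988
P₀ = 0.080622 (from M/M/c formula)
C(c,a) = [a^c/(c!(1−ρ))]·P₀ = [96.45656/(120·0.5012)]·0.080622
= 1.60365·0.080622 = 0.129289

Final: 0.129289


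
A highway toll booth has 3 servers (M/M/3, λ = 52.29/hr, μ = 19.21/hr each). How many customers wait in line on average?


a = λ/μ = 2.7220; ρ = a/3 = 0.9073
P₀ = 0.022881
Lq = P₀·a^c·ρ / (c!·(1−ρ)²) = 0.022881·20.16851·0.9073/(6·0.008586)
= 8.12812

Final: 8.12812


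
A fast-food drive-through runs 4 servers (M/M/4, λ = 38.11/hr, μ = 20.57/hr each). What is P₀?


a = λ/μ = 38.11/20.57 = 1.8527; ρ = a/c = 0.4632
Σ_{k=0}^{3} a^k/k! (terms k=0..3) = 1.00000 + 1.85270 + 1.71625 + 1.05989 = 5.62884
Tail: a^4/(4!(1−ρ)) = 11.78199/(24·0.5368) = 0.91448
P₀ = 1/(5.62884 + 0.91448) = 1/6.54332 = 0.152828

Final: 0.152828


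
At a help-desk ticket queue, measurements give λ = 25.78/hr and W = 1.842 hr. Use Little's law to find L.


L = λW = 25.78·1.842 = 47.4868

Final: 47.4868


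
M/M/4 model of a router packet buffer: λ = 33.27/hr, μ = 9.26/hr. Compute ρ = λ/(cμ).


ρ = λ/(cμ) = 33.27/(4·9.26) = 33.27/37.04 = 0.8982

Final: 0.8982


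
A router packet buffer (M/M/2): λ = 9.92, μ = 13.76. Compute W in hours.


a = 0.7209; ρ = 0.3605; P₀ = 0.470085
Lq = P₀·a^c·ρ/(c!(1−ρ)²) = 0.10766
Wq = Lq/λ = 0.10766/9.92 = 0.01085 hr
W = Wq + 1/μ = 0.01085 + 0.07267 = 0.08353 hr

Final: 0.08353 hr


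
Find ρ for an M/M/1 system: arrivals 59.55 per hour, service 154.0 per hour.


ρ = λ/μ = 59.55/154.0 = 0.3867

Final: 0.3867


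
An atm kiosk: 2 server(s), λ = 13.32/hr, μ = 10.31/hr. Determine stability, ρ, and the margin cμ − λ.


Total capacity cμ = 2·10.31 = 20.62/hr
ρ = λ/(cμ) = 13.32/20.62 = 0.6460
Stable ⇔ ρ < 1: YES
Spare capacity = cμ − λ = 20.62 − 13.32 = 7.30/hr

Final: ρ = 0.6460; stable; margin = 7.30/hr


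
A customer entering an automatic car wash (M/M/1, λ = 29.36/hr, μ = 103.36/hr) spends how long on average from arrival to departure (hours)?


W = 1/(μ−λ) = 1/(103.36 − 29.36) = 1/74.00 = 0.01351 hr

Final: 0.01351 hr


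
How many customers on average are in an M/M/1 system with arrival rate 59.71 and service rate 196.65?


ρ = λ/μ = 59.71/196.65 = 0.3036
L = ρ/(1−ρ) = 0.3036/(1 − 0.3036) = 0.3036/0.6964 = 0.4360

Final: 0.4360


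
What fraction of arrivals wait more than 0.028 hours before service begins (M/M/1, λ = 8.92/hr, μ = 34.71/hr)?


ρ = 8.92/34.71 = 0.2570
P(Wq > t) = ρ·e^{−(μ−λ)t} = 0.2570·e^{−0.7221}
= 0.2570·0.485721 = 0.124824

Final: 0.124824


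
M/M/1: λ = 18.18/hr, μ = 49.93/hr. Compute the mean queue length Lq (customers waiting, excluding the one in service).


ρ = 18.18/49.93 = 0.3641
Lq = ρ²/(1−ρ) = 0.1326/0.6359 = 0.2085

Final: 0.2085


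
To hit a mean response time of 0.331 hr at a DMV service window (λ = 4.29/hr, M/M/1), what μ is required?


W = 1/(μ−λ) ⇒ μ − λ = 1/W = 1/0.331 = 3.0211
μ = λ + 1/W = 4.29 + 3.0211 = 7.3111 per hr

Final: 7.3111 /hr


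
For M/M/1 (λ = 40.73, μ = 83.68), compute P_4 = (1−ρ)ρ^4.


ρ = 40.73/83.68 = 0.4867
P_n = (1−ρ)·ρ^n = (1 − 0.4867)·0.4867^4 = 0.5133·0.056127 = 0.028808

Final: 0.028808


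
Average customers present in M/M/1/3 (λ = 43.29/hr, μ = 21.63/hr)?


ρ = 43.29/21.63 = 2.0014
L = ρ[1 − (K+1)ρ^K + Kρ^(K+1)] / [(1−ρ)(1−ρ^(K+1))]
Numerator: 2.0014·(1 − 4·8.016655 + 3·16.044429) = 34.157004
Denominator: (-1.0014)·(-15.044429) = 15.065295
L = 34.157004/15.065295 = 2.2673

Final: 2.2673


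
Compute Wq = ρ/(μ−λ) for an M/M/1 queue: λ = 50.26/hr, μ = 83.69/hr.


ρ = 50.26/83.69 = 0.6005
Wq = ρ/(μ−λ) = 0.6005/(83.69 − 50.26) = 0.6005/33.43 = 0.01796 hr

Final: 0.01796 hr


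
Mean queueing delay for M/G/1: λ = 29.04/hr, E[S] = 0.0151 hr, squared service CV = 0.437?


ρ = λ·E[S] = 29.04·0.0151 = 0.4385
E[S²] = E[S]²(1+C_s²) = 0.0151²·(1+0.437) = 0.0003277
Wq = λ·E[S²]/(2(1−ρ)) = 29.04·0.0003277/(2·0.5615) = 0.008473 hr

Final: 0.008473 hr


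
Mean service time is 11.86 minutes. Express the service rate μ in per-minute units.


μ = 1/(service time) in consistent units.
1 minute = 1 min, so μ = 1/11.86 = 0.08432 per minute

Final: 0.08432 /min


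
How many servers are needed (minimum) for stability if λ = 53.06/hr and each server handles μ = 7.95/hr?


Stability requires cμ > λ ⇔ c > λ/μ.
λ/μ = 53.06/7.95 = 6.6742
Minimum integer c = ⌊6.6742⌋ + 1 = 7
Check: 7·7.95 = 55.65 > 53.06, while 6·7.95 = 47.70 ≤ 53.06

Final: 7 servers


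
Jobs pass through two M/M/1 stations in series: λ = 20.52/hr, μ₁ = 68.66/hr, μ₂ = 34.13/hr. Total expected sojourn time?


Each node sees arrival rate λ = 20.52/hr (tandem ⇒ throughput preserved).
W₁ = 1/(μ₁−λ) = 1/(68.66−20.52) = 0.02077 hr
W₂ = 1/(μ₂−λ) = 1/(34.13−20.52) = 0.07348 hr
W_total = W₁ + W₂ = 0.02077 + 0.07348 = 0.09425 hr

Final: 0.09425 hr


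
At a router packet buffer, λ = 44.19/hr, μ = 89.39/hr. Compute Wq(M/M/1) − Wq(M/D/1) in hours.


ρ = 44.19/89.39 = 0.4944
Wq(M/M/1) = ρ/(μ−λ) = 0.4944/45.20 = 0.01094 hr
Wq(M/D/1) = ρ/(2(μ−λ)) = 0.005468 hr
Savings = 0.01094 − 0.005468 = 0.005468 hr

Final: 0.005468 hr


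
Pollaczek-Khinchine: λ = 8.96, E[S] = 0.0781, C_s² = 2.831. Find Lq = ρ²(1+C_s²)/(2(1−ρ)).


ρ = λ·E[S] = 8.96·0.0781 = 0.6998
Lq = ρ²(1+C_s²)/(2(1−ρ)) = 0.4897·(1+2.831)/(2·0.3002)
= 0.4897·3.8310/0.6004 = 3.12432

Final: 3.12432


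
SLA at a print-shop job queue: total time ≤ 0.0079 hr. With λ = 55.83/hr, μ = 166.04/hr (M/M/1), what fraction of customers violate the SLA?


W ~ Exponential(μ−λ) for M/M/1.
μ − λ = 166.04 − 55.83 = 110.2100
P(W > t) = e^{−(μ−λ)t} = e^{−0.8707} = 0.418676

Final: 0.418676


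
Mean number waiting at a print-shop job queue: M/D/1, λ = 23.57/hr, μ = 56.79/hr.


ρ = 23.57/56.79 = 0.4150
M/D/1: Lq = ρ²/(2(1−ρ)) = 0.1723/(2·0.5850) = 0.14724

Final: 0.14724


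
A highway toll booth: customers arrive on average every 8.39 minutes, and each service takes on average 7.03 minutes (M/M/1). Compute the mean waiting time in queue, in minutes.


λ = 60/8.39 = 7.1514 /hr
μ = 60/7.03 = 8.5349 /hr
ρ = λ/μ = 7.1514/8.5349 = 0.8379
Wq = ρ/(μ−λ) = 0.8379/(8.5349−7.1514) = 0.60565 hr
In minutes: 0.60565·60 = 36.339 min

Final: 36.339 min


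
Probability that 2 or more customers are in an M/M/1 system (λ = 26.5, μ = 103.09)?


ρ = 26.5/103.09 = 0.2571
P(N ≥ n) = ρ^n = 0.2571^2 = 0.066078

Final: 0.066078


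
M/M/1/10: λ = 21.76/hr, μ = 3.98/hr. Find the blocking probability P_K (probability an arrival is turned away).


ρ = λ/μ = 21.76/3.98 = 5.4673
P_K = (1−ρ)ρ^K/(1−ρ^(K+1)) = (-4.4673·23864821.454475)/(1 − 130477013.781252)
= -106612192.326776/-130477012.781252 = 0.817096

Final: 0.817096


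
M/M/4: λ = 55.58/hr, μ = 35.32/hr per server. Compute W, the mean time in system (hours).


a = 1.5736; ρ = 0.3934; P₀ = 0.204818
Lq = P₀·a^c·ρ/(c!(1−ρ)²) = 0.05595
Wq = Lq/λ = 0.05595/55.58 = 0.001007 hr
W = Wq + 1/μ = 0.001007 + 0.02831 = 0.02932 hr

Final: 0.02932 hr


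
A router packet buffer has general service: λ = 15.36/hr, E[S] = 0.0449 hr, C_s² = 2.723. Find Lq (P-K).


ρ = λ·E[S] = 15.36·0.0449 = 0.6897
Lq = ρ²(1+C_s²)/(2(1−ρ)) = 0.4756·(1+2.723)/(2·0.3103)
= 0.4756·3.7230/0.6207 = 2.85303

Final: 2.85303
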